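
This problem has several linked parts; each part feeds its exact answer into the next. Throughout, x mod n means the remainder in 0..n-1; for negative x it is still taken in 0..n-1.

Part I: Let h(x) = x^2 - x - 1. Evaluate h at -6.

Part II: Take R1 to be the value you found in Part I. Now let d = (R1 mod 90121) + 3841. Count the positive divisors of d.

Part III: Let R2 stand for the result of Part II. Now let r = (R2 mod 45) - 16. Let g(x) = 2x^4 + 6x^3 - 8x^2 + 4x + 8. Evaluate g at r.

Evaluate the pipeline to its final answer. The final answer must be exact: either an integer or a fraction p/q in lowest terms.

Part I: 1*(-6)^2 - 1*(-6)^1 - 1 = (36) + (6) + (-1) = 41; answer 41
Part II: R1 = 41; d = 3882; 3882 = 2 * 3 * 647; number of divisors = (1+1) * (1+1) * (1+1) = 8; answer 8
Part III: R2 = 8; r = -8; 2*(-8)^4 + 6*(-8)^3 - 8*(-8)^2 + 4*(-8)^1 + 8 = (8192) + (-3072) + (-512) + (-32) + (8) = 4584; answer 4584

4584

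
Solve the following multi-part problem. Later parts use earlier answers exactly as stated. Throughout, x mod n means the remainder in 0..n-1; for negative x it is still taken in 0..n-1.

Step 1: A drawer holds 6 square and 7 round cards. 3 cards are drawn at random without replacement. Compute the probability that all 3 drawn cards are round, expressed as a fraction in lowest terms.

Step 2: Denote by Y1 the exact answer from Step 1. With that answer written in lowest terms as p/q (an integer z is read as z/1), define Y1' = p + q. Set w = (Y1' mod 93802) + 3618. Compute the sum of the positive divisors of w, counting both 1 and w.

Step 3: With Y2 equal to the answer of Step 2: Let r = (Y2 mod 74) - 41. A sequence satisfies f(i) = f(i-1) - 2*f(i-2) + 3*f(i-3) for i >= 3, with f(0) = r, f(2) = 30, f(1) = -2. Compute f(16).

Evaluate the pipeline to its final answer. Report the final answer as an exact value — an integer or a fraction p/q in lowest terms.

Step 1: total draws C(13,3) = 286; favorable C(7,3) = 35; P = 35/286; answer 35/286
Step 2: Y1 = 35/286; threaded value p + q = 321; w = 3939; 3939 = 3 * 13 * 101; sigma = (1 + 3) * (1 + 13) * (1 + 101) = 4 * 14 * 102 = 5712; answer 5712
Step 3: Y2 = 5712; r = -27; f(3) = 1*(30) - 2*(-2) + 3*(-27) = -47; iterating: f(3)=-47, f(4)=-113, f(5)=71, f(6)=156, f(7)=-325, f(8)=-424, f(9)=694, f(10)=567, f(11)=-2093, f(12)=-1145, f(13)=4742, f(14)=753, f(15)=-12166, f(16)=554; answer 554

554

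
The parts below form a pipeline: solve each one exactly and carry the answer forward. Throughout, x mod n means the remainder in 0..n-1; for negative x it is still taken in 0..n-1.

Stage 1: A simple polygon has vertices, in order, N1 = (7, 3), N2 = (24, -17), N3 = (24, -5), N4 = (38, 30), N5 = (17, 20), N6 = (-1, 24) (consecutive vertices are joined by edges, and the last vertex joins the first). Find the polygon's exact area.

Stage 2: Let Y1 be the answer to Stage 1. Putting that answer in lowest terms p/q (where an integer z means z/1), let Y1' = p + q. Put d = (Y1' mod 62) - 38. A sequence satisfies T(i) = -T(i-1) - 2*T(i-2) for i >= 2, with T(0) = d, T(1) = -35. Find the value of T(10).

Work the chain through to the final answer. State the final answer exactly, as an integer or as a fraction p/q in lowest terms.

-1201

Stage 1: cross terms: (7*-17 - 24*3)=-191, (24*-5 - 24*-17)=288, (24*30 - 38*-5)=910, (38*20 - 17*30)=250, (17*24 - -1*20)=428, (-1*3 - 7*24)=-171; twice the area = |1514| = 1514; area = 757; answer 757
Stage 2: Y1 = 757; threaded value p + q = 758; d = -24; T(2) = -1*(-35) - 2*(-24) = 83; iterating: T(2)=83, T(3)=-13, T(4)=-153, T(5)=179, T(6)=127, T(7)=-485, T(8)=231, T(9)=739, T(10)=-1201; answer -1201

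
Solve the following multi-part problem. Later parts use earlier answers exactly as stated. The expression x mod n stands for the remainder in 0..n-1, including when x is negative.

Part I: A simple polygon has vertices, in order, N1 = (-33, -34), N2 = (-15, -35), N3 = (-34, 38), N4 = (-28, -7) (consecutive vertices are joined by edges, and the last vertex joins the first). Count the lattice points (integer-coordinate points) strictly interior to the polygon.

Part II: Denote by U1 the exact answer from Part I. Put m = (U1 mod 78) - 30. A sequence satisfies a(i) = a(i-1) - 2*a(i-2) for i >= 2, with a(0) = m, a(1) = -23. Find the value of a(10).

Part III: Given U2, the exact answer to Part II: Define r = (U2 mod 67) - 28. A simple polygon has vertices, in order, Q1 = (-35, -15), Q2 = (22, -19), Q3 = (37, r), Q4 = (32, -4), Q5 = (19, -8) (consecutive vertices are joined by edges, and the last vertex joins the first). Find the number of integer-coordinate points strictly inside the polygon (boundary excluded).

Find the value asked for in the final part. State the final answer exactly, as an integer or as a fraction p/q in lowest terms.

536

Part I: cross terms: (-33*-35 - -15*-34)=645, (-15*38 - -34*-35)=-1760, (-34*-7 - -28*38)=1302, (-28*-34 - -33*-7)=721; twice the area = |908| = 908; area = 454; boundary points = 1 + 1 + 3 + 1 = 6; strictly interior points = area - boundary/2 + 1 = 452; answer 452
Part II: U1 = 452; m = 32; a(2) = 1*(-23) - 2*(32) = -87; iterating: a(2)=-87, a(3)=-41, a(4)=133, a(5)=215, a(6)=-51, a(7)=-481, a(8)=-379, a(9)=583, a(10)=1341; answer 1341
Part III: U2 = 1341; r = -27; cross terms: (-35*-19 - 22*-15)=995, (22*-27 - 37*-19)=109, (37*-4 - 32*-27)=716, (32*-8 - 19*-4)=-180, (19*-15 - -35*-8)=-565; twice the area = |1075| = 1075; area = 1075/2; boundary points = 1 + 1 + 1 + 1 + 1 = 5; strictly interior points = area - boundary/2 + 1 = 536; answer 536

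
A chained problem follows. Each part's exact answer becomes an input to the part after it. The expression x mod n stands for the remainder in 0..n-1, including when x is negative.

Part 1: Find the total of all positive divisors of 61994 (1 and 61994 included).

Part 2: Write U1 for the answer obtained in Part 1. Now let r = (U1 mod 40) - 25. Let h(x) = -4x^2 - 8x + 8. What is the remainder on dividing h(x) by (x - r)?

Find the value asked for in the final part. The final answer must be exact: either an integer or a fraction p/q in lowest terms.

Part 1: 61994 = 2 * 139 * 223; sigma = (1 + 2) * (1 + 139) * (1 + 223) = 3 * 140 * 224 = 94080; answer 94080
Part 2: U1 = 94080; r = -25; remainder = value at the root: -4*(-25)^2 - 8*(-25)^1 + 8 = (-2500) + (200) + (8) = -2292; answer -2292

-2292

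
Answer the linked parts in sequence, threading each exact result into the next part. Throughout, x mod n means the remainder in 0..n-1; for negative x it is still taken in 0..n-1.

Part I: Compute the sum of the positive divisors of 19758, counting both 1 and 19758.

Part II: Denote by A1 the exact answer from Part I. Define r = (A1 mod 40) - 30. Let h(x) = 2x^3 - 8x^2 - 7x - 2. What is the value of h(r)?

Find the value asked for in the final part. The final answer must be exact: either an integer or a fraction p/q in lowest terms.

-60992

Part I: 19758 = 2 * 3 * 37 * 89; sigma = (1 + 2) * (1 + 3) * (1 + 37) * (1 + 89) = 3 * 4 * 38 * 90 = 41040; answer 41040
Part II: A1 = 41040; r = -30; 2*(-30)^3 - 8*(-30)^2 - 7*(-30)^1 - 2 = (-54000) + (-7200) + (210) + (-2) = -60992; answer -60992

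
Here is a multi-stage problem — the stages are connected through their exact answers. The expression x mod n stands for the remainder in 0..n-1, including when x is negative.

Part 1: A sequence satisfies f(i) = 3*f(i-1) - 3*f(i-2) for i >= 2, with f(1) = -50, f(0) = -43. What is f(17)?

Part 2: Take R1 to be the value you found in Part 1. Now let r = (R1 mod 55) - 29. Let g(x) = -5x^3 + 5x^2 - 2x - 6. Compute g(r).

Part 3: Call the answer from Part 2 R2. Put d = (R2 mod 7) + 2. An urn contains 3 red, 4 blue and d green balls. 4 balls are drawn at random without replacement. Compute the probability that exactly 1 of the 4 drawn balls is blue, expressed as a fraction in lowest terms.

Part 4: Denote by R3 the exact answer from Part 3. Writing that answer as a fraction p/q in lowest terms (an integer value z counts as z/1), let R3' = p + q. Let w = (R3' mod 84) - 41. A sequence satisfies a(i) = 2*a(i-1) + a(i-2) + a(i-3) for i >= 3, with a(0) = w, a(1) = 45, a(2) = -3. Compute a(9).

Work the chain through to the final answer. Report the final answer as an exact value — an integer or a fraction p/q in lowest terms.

Part 1: f(2) = 3*(-50) - 3*(-43) = -21; iterating: f(2)=-21, f(3)=87, f(4)=324, f(5)=711, f(6)=1161, f(7)=1350, f(8)=567, f(9)=-2349, f(10)=-8748, f(11)=-19197, f(12)=-31347, f(13)=-36450, f(14)=-15309, f(15)=63423, f(16)=236196, f(17)=518319; answer 518319
Part 2: R1 = 518319; r = 25; -5*(25)^3 + 5*(25)^2 - 2*(25)^1 - 6 = (-78125) + (3125) + (-50) + (-6) = -75056; answer -75056
Part 3: R2 = -75056; d = 7; total draws C(14,4) = 1001; favorable C(4,1)*C(10,3) = 480; P = 480/1001; answer 480/1001
Part 4: R3 = 480/1001; threaded value p + q = 1481; w = 12; a(3) = 2*(-3) + 1*(45) + 1*(12) = 51; iterating: a(3)=51, a(4)=144, a(5)=336, a(6)=867, a(7)=2214, a(8)=5631, a(9)=14343; answer 14343

14343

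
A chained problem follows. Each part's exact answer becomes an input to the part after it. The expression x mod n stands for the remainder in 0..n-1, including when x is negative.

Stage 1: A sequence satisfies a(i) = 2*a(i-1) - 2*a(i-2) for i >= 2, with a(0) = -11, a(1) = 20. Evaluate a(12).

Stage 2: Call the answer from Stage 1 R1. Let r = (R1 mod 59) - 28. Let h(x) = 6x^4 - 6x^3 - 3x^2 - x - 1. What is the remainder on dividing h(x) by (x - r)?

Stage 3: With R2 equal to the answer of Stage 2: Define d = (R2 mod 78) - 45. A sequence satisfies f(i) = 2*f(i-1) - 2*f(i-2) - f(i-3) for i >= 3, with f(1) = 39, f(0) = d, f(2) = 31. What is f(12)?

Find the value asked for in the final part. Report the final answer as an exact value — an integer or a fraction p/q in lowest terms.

Stage 1: a(2) = 2*(20) - 2*(-11) = 62; iterating: a(2)=62, a(3)=84, a(4)=44, a(5)=-80, a(6)=-248, a(7)=-336, a(8)=-176, a(9)=320, a(10)=992, a(11)=1344, a(12)=704; answer 704
Stage 2: R1 = 704; r = 27; remainder = value at the root: 6*(27)^4 - 6*(27)^3 - 3*(27)^2 - 1*(27)^1 - 1 = (3188646) + (-118098) + (-2187) + (-27) + (-1) = 3068333; answer 3068333
Stage 3: R2 = 3068333; d = 2; f(3) = 2*(31) - 2*(39) - 1*(2) = -18; iterating: f(3)=-18, f(4)=-137, f(5)=-269, f(6)=-246, f(7)=183, f(8)=1127, f(9)=2134, f(10)=1831, f(11)=-1733, f(12)=-9262; answer -9262

-9262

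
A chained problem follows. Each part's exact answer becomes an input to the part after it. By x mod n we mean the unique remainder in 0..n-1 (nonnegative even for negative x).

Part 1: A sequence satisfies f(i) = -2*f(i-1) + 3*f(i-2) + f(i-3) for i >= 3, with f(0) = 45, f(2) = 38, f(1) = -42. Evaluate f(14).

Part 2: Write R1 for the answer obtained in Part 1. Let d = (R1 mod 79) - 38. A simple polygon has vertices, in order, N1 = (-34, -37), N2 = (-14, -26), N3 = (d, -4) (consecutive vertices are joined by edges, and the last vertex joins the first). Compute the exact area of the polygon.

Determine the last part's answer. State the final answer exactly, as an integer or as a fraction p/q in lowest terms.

154

Part 1: f(3) = -2*(38) + 3*(-42) + 1*(45) = -157; iterating: f(3)=-157, f(4)=386, f(5)=-1205, f(6)=3411, f(7)=-10051, f(8)=29130, f(9)=-85002, f(10)=247343, f(11)=-720562, f(12)=2098151, f(13)=-6110645, f(14)=17795181; answer 17795181
Part 2: R1 = 17795181; d = -2; cross terms: (-34*-26 - -14*-37)=366, (-14*-4 - -2*-26)=4, (-2*-37 - -34*-4)=-62; twice the area = |308| = 308; area = 154; answer 154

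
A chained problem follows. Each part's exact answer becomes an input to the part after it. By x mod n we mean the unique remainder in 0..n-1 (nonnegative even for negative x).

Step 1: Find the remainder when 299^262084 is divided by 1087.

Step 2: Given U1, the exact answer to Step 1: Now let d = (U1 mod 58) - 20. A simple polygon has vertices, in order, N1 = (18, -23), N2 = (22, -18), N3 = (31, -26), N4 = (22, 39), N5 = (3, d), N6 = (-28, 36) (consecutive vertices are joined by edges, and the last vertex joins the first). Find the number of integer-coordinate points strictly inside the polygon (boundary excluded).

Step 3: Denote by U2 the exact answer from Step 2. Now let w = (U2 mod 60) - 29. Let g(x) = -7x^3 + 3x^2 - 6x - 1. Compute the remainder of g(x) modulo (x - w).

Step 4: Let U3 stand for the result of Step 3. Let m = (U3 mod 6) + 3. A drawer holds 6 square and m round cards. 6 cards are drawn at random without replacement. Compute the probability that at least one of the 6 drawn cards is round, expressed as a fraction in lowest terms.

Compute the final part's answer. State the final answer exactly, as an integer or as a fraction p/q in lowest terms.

Step 1: squarings mod 1087: 299^1=299, 299^2=267, 299^4=634, 299^8=853, 299^16=406, 299^32=699, 299^64=538, 299^128=302, 299^256=983, 299^512=1033, 299^1024=742, 299^2048=542, 299^4096=274, 299^8192=73, 299^16384=981, 299^32768=366, 299^65536=255, 299^131072=892; 299^262084 = 299^4 * 299^64 * 299^128 * 299^256 * 299^512 * 299^1024 * 299^2048 * 299^4096 * 299^8192 * 299^16384 * 299^32768 * 299^65536 * 299^131072 = 922 (mod 1087); answer 922
Step 2: U1 = 922; d = 32; cross terms: (18*-18 - 22*-23)=182, (22*-26 - 31*-18)=-14, (31*39 - 22*-26)=1781, (22*32 - 3*39)=587, (3*36 - -28*32)=1004, (-28*-23 - 18*36)=-4; twice the area = |3536| = 3536; area = 1768; boundary points = 1 + 1 + 1 + 1 + 1 + 1 = 6; strictly interior points = area - boundary/2 + 1 = 1766; answer 1766
Step 3: U2 = 1766; w = -3; remainder = value at the root: -7*(-3)^3 + 3*(-3)^2 - 6*(-3)^1 - 1 = (189) + (27) + (18) + (-1) = 233; answer 233
Step 4: U3 = 233; m = 8; total draws C(14,6) = 3003; complement C(6,6) = 1; favorable 3003 - 1 = 3002; P = 3002/3003; answer 3002/3003

3002/3003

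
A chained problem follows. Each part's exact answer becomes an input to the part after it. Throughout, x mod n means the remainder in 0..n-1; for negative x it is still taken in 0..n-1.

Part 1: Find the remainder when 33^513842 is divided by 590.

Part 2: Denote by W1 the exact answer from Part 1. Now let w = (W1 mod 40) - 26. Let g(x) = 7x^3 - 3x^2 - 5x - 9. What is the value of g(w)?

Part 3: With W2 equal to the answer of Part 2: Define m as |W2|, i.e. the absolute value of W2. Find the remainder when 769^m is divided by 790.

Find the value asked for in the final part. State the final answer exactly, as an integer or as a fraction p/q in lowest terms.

Part 1: squarings mod 590: 33^1=33, 33^2=499, 33^4=21, 33^8=441, 33^16=371, 33^32=171, 33^64=331, 33^128=411, 33^256=181, 33^512=311, 33^1024=551, 33^2048=341, 33^4096=51, 33^8192=241, 33^16384=261, 33^32768=271, 33^65536=281, 33^131072=491, 33^262144=361; 33^513842 = 33^2 * 33^16 * 33^32 * 33^256 * 33^512 * 33^1024 * 33^4096 * 33^16384 * 33^32768 * 33^65536 * 33^131072 * 33^262144 = 239 (mod 590); answer 239
Part 2: W1 = 239; w = 13; 7*(13)^3 - 3*(13)^2 - 5*(13)^1 - 9 = (15379) + (-507) + (-65) + (-9) = 14798; answer 14798
Part 3: W2 = 14798; m = 14798; squarings mod 790: 769^1=769, 769^2=441, 769^4=141, 769^8=131, 769^16=571, 769^32=561, 769^64=301, 769^128=541, 769^256=381, 769^512=591, 769^1024=101, 769^2048=721, 769^4096=21, 769^8192=441; 769^14798 = 769^2 * 769^4 * 769^8 * 769^64 * 769^128 * 769^256 * 769^2048 * 769^4096 * 769^8192 = 141 (mod 790); answer 141

141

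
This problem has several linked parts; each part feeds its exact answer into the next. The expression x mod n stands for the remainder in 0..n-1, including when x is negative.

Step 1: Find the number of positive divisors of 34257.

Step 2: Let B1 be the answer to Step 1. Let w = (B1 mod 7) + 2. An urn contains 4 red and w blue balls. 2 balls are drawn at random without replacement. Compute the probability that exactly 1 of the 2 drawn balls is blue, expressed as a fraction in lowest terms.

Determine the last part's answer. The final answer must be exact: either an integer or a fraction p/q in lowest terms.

4/7

Step 1: 34257 = 3 * 19 * 601; number of divisors = (1+1) * (1+1) * (1+1) = 8; answer 8
Step 2: B1 = 8; w = 3; total draws C(7,2) = 21; favorable C(3,1)*C(4,1) = 12; P = 4/7; answer 4/7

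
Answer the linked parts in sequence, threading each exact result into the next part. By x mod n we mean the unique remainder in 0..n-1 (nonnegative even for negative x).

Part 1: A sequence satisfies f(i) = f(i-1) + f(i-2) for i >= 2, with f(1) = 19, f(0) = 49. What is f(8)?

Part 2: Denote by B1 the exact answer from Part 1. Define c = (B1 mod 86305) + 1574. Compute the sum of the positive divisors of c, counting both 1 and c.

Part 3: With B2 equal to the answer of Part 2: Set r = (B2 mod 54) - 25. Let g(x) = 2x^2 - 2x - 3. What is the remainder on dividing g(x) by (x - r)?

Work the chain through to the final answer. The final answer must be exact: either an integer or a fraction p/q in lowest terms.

1297

Part 1: f(2) = 1*(19) + 1*(49) = 68; iterating: f(2)=68, f(3)=87, f(4)=155, f(5)=242, f(6)=397, f(7)=639, f(8)=1036; answer 1036
Part 2: B1 = 1036; c = 2610; 2610 = 2 * 3^2 * 5 * 29; sigma = (1 + 2) * (1 + 3 + 9) * (1 + 5) * (1 + 29) = 3 * 13 * 6 * 30 = 7020; answer 7020
Part 3: B2 = 7020; r = -25; remainder = value at the root: 2*(-25)^2 - 2*(-25)^1 - 3 = (1250) + (50) + (-3) = 1297; answer 1297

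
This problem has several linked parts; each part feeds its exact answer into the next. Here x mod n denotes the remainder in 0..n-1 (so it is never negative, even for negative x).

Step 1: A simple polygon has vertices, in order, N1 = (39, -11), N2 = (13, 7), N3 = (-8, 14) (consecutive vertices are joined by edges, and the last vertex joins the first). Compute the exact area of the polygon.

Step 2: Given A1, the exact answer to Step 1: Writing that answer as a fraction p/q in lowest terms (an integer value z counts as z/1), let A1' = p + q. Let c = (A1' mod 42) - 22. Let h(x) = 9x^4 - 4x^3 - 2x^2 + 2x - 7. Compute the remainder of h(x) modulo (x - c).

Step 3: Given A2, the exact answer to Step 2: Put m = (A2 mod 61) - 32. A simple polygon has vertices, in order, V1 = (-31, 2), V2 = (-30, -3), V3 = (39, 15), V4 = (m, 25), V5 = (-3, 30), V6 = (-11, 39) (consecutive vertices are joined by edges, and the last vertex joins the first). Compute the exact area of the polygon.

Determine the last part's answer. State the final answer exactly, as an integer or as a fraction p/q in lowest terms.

Step 1: cross terms: (39*7 - 13*-11)=416, (13*14 - -8*7)=238, (-8*-11 - 39*14)=-458; twice the area = |196| = 196; area = 98; answer 98
Step 2: A1 = 98; threaded value p + q = 99; c = -7; remainder = value at the root: 9*(-7)^4 - 4*(-7)^3 - 2*(-7)^2 + 2*(-7)^1 - 7 = (21609) + (1372) + (-98) + (-14) + (-7) = 22862; answer 22862
Step 3: A2 = 22862; m = 16; cross terms: (-31*-3 - -30*2)=153, (-30*15 - 39*-3)=-333, (39*25 - 16*15)=735, (16*30 - -3*25)=555, (-3*39 - -11*30)=213, (-11*2 - -31*39)=1187; twice the area = |2510| = 2510; area = 1255; answer 1255

1255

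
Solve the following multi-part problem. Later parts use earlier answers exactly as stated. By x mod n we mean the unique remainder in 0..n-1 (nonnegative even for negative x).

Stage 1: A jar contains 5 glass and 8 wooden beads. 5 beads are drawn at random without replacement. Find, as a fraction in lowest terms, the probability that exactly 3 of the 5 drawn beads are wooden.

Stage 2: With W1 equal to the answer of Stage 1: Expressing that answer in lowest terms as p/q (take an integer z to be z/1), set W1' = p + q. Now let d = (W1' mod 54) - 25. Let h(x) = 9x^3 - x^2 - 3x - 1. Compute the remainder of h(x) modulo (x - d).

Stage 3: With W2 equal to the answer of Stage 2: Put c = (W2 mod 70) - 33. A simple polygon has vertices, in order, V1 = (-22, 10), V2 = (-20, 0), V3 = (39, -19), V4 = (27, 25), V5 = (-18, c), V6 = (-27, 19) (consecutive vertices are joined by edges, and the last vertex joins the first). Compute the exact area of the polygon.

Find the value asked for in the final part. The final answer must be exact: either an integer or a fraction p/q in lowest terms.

2134

Stage 1: total draws C(13,5) = 1287; favorable C(8,3)*C(5,2) = 560; P = 560/1287; answer 560/1287
Stage 2: W1 = 560/1287; threaded value p + q = 1847; d = -14; remainder = value at the root: 9*(-14)^3 - 1*(-14)^2 - 3*(-14)^1 - 1 = (-24696) + (-196) + (42) + (-1) = -24851; answer -24851
Stage 3: W2 = -24851; c = 36; cross terms: (-22*0 - -20*10)=200, (-20*-19 - 39*0)=380, (39*25 - 27*-19)=1488, (27*36 - -18*25)=1422, (-18*19 - -27*36)=630, (-27*10 - -22*19)=148; twice the area = |4268| = 4268; area = 2134; answer 2134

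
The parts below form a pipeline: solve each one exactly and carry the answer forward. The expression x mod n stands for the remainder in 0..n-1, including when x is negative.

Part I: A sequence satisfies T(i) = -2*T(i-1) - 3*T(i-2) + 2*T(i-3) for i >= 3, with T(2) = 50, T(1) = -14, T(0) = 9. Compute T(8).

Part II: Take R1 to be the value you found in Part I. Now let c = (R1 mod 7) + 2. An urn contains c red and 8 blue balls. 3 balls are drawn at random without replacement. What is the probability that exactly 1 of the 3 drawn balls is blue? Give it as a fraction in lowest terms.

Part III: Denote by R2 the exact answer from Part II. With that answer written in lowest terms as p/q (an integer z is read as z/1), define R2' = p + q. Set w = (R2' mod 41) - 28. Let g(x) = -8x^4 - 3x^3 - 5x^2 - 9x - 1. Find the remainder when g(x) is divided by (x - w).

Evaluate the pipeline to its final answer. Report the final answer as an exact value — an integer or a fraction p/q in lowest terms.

-9847

Part I: T(3) = -2*(50) - 3*(-14) + 2*(9) = -40; iterating: T(3)=-40, T(4)=-98, T(5)=416, T(6)=-618, T(7)=-208, T(8)=3102; answer 3102
Part II: R1 = 3102; c = 3; total draws C(11,3) = 165; favorable C(8,1)*C(3,2) = 24; P = 8/55; answer 8/55
Part III: R2 = 8/55; threaded value p + q = 63; w = -6; remainder = value at the root: -8*(-6)^4 - 3*(-6)^3 - 5*(-6)^2 - 9*(-6)^1 - 1 = (-10368) + (648) + (-180) + (54) + (-1) = -9847; answer -9847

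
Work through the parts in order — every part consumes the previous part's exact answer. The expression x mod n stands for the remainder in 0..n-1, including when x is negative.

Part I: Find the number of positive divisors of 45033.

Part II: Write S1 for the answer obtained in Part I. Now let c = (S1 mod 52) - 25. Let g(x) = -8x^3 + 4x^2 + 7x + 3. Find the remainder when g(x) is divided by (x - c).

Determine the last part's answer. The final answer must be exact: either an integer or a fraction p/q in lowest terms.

Part I: 45033 = 3 * 17 * 883; number of divisors = (1+1) * (1+1) * (1+1) = 8; answer 8
Part II: S1 = 8; c = -17; remainder = value at the root: -8*(-17)^3 + 4*(-17)^2 + 7*(-17)^1 + 3 = (39304) + (1156) + (-119) + (3) = 40344; answer 40344

40344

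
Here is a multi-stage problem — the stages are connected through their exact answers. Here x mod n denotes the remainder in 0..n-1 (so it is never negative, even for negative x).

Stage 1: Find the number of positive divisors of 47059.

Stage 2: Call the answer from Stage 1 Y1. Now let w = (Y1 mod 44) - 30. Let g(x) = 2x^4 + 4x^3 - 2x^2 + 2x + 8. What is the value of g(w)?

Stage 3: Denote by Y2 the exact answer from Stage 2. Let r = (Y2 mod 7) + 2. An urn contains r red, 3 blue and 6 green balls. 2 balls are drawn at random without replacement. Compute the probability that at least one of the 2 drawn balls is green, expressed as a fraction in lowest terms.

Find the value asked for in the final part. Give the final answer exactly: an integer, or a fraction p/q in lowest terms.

17/22

Stage 1: 47059 is prime, so its only divisors are 1 and 47059; count = 2; answer 2
Stage 2: Y1 = 2; w = -28; 2*(-28)^4 + 4*(-28)^3 - 2*(-28)^2 + 2*(-28)^1 + 8 = (1229312) + (-87808) + (-1568) + (-56) + (8) = 1139888; answer 1139888
Stage 3: Y2 = 1139888; r = 3; total draws C(12,2) = 66; complement C(6,2) = 15; favorable 66 - 15 = 51; P = 17/22; answer 17/22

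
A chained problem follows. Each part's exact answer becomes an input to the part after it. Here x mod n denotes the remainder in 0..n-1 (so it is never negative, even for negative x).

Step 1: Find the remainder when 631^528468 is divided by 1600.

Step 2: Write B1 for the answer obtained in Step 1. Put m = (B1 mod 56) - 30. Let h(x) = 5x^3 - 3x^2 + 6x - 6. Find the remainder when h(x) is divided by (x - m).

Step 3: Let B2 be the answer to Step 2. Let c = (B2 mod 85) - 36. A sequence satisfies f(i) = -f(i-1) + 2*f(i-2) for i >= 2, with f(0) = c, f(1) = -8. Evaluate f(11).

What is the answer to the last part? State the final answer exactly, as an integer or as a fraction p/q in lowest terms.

-23196

Step 1: squarings mod 1600: 631^1=631, 631^2=1361, 631^4=1121, 631^8=641, 631^16=1281, 631^32=961, 631^64=321, 631^128=641, 631^256=1281, 631^512=961, 631^1024=321, 631^2048=641, 631^4096=1281, 631^8192=961, 631^16384=321, 631^32768=641, 631^65536=1281, 631^131072=961, 631^262144=321, 631^524288=641; 631^528468 = 631^4 * 631^16 * 631^64 * 631^4096 * 631^524288 = 1441 (mod 1600); answer 1441
Step 2: B1 = 1441; m = 11; remainder = value at the root: 5*(11)^3 - 3*(11)^2 + 6*(11)^1 - 6 = (6655) + (-363) + (66) + (-6) = 6352; answer 6352
Step 3: B2 = 6352; c = 26; f(2) = -1*(-8) + 2*(26) = 60; iterating: f(2)=60, f(3)=-76, f(4)=196, f(5)=-348, f(6)=740, f(7)=-1436, f(8)=2916, f(9)=-5788, f(10)=11620, f(11)=-23196; answer -23196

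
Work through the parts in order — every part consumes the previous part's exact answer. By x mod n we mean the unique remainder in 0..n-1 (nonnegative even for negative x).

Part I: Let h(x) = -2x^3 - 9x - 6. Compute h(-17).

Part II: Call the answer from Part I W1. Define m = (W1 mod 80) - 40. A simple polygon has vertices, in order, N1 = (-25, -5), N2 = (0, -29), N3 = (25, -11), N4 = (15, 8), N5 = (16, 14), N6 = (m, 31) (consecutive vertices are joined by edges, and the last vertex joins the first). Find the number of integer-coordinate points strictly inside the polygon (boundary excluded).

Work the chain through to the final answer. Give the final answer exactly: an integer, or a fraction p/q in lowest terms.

Part I: -2*(-17)^3 - 9*(-17)^1 - 6 = (9826) + (153) + (-6) = 9973; answer 9973
Part II: W1 = 9973; m = 13; cross terms: (-25*-29 - 0*-5)=725, (0*-11 - 25*-29)=725, (25*8 - 15*-11)=365, (15*14 - 16*8)=82, (16*31 - 13*14)=314, (13*-5 - -25*31)=710; twice the area = |2921| = 2921; area = 2921/2; boundary points = 1 + 1 + 1 + 1 + 1 + 2 = 7; strictly interior points = area - boundary/2 + 1 = 1458; answer 1458

1458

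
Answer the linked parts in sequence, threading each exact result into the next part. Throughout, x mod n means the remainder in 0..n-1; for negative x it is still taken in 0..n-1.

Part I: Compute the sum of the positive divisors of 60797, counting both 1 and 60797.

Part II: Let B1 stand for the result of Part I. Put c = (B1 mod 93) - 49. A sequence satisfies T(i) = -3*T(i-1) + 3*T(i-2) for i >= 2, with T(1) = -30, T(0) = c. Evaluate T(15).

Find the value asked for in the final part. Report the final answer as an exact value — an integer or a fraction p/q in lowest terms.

Part I: 60797 = 11 * 5527; sigma = (1 + 11) * (1 + 5527) = 12 * 5528 = 66336; answer 66336
Part II: B1 = 66336; c = -22; T(2) = -3*(-30) + 3*(-22) = 24; iterating: T(2)=24, T(3)=-162, T(4)=558, T(5)=-2160, T(6)=8154, T(7)=-30942, T(8)=117288, T(9)=-444690, T(10)=1685934, T(11)=-6391872, T(12)=24233418, T(13)=-91875870, T(14)=348327864, T(15)=-1320611202; answer -1320611202

-1320611202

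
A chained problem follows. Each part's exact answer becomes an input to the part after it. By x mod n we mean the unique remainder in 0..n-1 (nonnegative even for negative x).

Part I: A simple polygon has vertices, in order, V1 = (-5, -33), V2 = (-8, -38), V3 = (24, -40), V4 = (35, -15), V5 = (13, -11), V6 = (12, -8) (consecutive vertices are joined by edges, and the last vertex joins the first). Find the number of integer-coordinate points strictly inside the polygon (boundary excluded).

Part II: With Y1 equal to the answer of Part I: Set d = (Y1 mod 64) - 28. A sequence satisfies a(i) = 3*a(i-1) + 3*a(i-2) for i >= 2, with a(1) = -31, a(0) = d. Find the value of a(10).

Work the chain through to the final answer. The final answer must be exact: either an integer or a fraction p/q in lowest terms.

Part I: cross terms: (-5*-38 - -8*-33)=-74, (-8*-40 - 24*-38)=1232, (24*-15 - 35*-40)=1040, (35*-11 - 13*-15)=-190, (13*-8 - 12*-11)=28, (12*-33 - -5*-8)=-436; twice the area = |1600| = 1600; area = 800; boundary points = 1 + 2 + 1 + 2 + 1 + 1 = 8; strictly interior points = area - boundary/2 + 1 = 797; answer 797
Part II: Y1 = 797; d = 1; a(2) = 3*(-31) + 3*(1) = -90; iterating: a(2)=-90, a(3)=-363, a(4)=-1359, a(5)=-5166, a(6)=-19575, a(7)=-74223, a(8)=-281394, a(9)=-1066851, a(10)=-4044735; answer -4044735

-4044735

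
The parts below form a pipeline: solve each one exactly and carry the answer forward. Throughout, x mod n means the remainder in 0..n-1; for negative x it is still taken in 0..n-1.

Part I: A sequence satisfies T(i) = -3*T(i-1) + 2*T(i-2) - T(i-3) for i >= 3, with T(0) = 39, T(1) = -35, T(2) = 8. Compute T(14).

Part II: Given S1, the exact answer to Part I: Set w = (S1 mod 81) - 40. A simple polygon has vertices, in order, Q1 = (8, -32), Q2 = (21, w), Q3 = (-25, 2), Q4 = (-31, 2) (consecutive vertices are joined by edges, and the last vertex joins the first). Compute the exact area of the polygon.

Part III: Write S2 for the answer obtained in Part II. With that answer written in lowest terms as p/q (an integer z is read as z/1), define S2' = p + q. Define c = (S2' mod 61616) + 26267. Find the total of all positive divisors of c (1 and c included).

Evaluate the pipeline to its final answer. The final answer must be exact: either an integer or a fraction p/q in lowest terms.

Part I: T(3) = -3*(8) + 2*(-35) - 1*(39) = -133; iterating: T(3)=-133, T(4)=450, T(5)=-1624, T(6)=5905, T(7)=-21413, T(8)=77673, T(9)=-281750, T(10)=1022009, T(11)=-3707200, T(12)=13447368, T(13)=-48778513, T(14)=176937475; answer 176937475
Part II: S1 = 176937475; w = -18; cross terms: (8*-18 - 21*-32)=528, (21*2 - -25*-18)=-408, (-25*2 - -31*2)=12, (-31*-32 - 8*2)=976; twice the area = |1108| = 1108; area = 554; answer 554
Part III: S2 = 554; threaded value p + q = 555; c = 26822; 26822 = 2 * 13411; sigma = (1 + 2) * (1 + 13411) = 3 * 13412 = 40236; answer 40236

40236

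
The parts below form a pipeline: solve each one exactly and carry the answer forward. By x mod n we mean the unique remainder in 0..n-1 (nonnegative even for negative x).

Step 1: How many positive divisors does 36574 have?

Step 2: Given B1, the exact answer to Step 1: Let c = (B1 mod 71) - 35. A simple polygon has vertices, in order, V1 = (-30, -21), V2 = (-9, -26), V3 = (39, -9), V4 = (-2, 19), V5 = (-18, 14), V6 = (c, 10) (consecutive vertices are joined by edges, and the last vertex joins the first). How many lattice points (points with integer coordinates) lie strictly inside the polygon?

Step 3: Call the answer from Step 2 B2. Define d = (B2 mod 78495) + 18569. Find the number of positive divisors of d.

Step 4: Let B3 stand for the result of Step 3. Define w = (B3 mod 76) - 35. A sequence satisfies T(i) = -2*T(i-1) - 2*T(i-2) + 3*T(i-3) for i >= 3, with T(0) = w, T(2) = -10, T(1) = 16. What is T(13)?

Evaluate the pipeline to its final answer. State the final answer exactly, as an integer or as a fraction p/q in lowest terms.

-63376

Step 1: 36574 = 2 * 18287; number of divisors = (1+1) * (1+1) = 4; answer 4
Step 2: B1 = 4; c = -31; cross terms: (-30*-26 - -9*-21)=591, (-9*-9 - 39*-26)=1095, (39*19 - -2*-9)=723, (-2*14 - -18*19)=314, (-18*10 - -31*14)=254, (-31*-21 - -30*10)=951; twice the area = |3928| = 3928; area = 1964; boundary points = 1 + 1 + 1 + 1 + 1 + 1 = 6; strictly interior points = area - boundary/2 + 1 = 1962; answer 1962
Step 3: B2 = 1962; d = 20531; 20531 = 7^2 * 419; number of divisors = (2+1) * (1+1) = 6; answer 6
Step 4: B3 = 6; w = -29; T(3) = -2*(-10) - 2*(16) + 3*(-29) = -99; iterating: T(3)=-99, T(4)=266, T(5)=-364, T(6)=-101, T(7)=1728, T(8)=-4346, T(9)=4933, T(10)=4010, T(11)=-30924, T(12)=68627, T(13)=-63376; answer -63376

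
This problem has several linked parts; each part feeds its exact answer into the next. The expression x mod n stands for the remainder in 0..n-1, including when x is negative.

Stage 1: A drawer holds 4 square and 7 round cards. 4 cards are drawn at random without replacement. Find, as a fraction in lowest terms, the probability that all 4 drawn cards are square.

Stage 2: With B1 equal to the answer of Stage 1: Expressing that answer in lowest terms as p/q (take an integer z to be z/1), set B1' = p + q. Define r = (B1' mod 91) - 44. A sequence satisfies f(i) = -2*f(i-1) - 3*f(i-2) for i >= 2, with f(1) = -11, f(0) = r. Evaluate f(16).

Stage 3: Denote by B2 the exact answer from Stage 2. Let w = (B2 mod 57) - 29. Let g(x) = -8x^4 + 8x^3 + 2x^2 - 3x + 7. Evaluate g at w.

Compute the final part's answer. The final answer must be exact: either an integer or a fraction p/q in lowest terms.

-245680

Stage 1: total draws C(11,4) = 330; favorable C(4,4) = 1; P = 1/330; answer 1/330
Stage 2: B1 = 1/330; threaded value p + q = 331; r = 14; f(2) = -2*(-11) - 3*(14) = -20; iterating: f(2)=-20, f(3)=73, f(4)=-86, f(5)=-47, f(6)=352, f(7)=-563, f(8)=70, f(9)=1549, f(10)=-3308, f(11)=1969, f(12)=5986, f(13)=-17879, f(14)=17800, f(15)=18037, f(16)=-89474; answer -89474
Stage 3: B2 = -89474; w = -13; -8*(-13)^4 + 8*(-13)^3 + 2*(-13)^2 - 3*(-13)^1 + 7 = (-228488) + (-17576) + (338) + (39) + (7) = -245680; answer -245680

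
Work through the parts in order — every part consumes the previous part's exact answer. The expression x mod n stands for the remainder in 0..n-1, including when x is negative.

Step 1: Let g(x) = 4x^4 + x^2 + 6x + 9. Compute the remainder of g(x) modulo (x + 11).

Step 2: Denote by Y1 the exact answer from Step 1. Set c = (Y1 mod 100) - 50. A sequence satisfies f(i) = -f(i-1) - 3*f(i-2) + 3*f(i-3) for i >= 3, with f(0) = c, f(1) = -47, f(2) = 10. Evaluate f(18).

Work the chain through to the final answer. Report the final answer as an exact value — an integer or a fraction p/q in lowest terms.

Step 1: remainder = value at the root: 4*(-11)^4 + 1*(-11)^2 + 6*(-11)^1 + 9 = (58564) + (121) + (-66) + (9) = 58628; answer 58628
Step 2: Y1 = 58628; c = -22; f(3) = -1*(10) - 3*(-47) + 3*(-22) = 65; iterating: f(3)=65, f(4)=-236, f(5)=71, f(6)=832, f(7)=-1753, f(8)=-530, f(9)=8285, f(10)=-11954, f(11)=-14491, f(12)=75208, f(13)=-67597, f(14)=-201500, f(15)=629915, f(16)=-228206, f(17)=-2266039, f(18)=4840402; answer 4840402

4840402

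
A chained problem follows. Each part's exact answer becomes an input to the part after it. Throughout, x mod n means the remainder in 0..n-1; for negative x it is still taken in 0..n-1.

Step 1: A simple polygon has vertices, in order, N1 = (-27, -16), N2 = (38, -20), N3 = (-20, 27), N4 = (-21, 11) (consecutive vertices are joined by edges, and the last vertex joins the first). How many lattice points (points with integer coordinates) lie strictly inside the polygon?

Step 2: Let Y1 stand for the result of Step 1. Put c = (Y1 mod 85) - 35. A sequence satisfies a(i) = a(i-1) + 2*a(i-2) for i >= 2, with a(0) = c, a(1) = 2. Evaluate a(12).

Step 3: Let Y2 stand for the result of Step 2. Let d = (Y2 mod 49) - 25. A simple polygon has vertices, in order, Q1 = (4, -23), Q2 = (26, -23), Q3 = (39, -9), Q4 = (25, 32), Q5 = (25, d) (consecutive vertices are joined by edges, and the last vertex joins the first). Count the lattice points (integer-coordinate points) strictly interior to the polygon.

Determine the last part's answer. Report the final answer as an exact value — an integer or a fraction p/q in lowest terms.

418

Step 1: cross terms: (-27*-20 - 38*-16)=1148, (38*27 - -20*-20)=626, (-20*11 - -21*27)=347, (-21*-16 - -27*11)=633; twice the area = |2754| = 2754; area = 1377; boundary points = 1 + 1 + 1 + 3 = 6; strictly interior points = area - boundary/2 + 1 = 1375; answer 1375
Step 2: Y1 = 1375; c = -20; a(2) = 1*(2) + 2*(-20) = -38; iterating: a(2)=-38, a(3)=-34, a(4)=-110, a(5)=-178, a(6)=-398, a(7)=-754, a(8)=-1550, a(9)=-3058, a(10)=-6158, a(11)=-12274, a(12)=-24590; answer -24590
Step 3: Y2 = -24590; d = -17; cross terms: (4*-23 - 26*-23)=506, (26*-9 - 39*-23)=663, (39*32 - 25*-9)=1473, (25*-17 - 25*32)=-1225, (25*-23 - 4*-17)=-507; twice the area = |910| = 910; area = 455; boundary points = 22 + 1 + 1 + 49 + 3 = 76; strictly interior points = area - boundary/2 + 1 = 418; answer 418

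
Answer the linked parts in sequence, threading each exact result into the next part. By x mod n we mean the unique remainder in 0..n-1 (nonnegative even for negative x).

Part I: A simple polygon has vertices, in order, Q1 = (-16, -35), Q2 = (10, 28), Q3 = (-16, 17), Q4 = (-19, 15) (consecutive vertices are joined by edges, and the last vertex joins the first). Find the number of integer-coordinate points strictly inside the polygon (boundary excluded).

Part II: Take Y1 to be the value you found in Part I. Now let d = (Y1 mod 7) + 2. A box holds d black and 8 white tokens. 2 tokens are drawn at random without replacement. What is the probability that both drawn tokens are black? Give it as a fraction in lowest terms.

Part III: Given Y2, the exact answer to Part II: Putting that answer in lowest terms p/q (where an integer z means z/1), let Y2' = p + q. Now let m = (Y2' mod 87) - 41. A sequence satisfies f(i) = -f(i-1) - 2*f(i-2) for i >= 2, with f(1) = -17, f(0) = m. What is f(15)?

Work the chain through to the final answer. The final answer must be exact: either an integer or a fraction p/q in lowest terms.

5517

Part I: cross terms: (-16*28 - 10*-35)=-98, (10*17 - -16*28)=618, (-16*15 - -19*17)=83, (-19*-35 - -16*15)=905; twice the area = |1508| = 1508; area = 754; boundary points = 1 + 1 + 1 + 1 = 4; strictly interior points = area - boundary/2 + 1 = 753; answer 753
Part II: Y1 = 753; d = 6; total draws C(14,2) = 91; favorable C(6,2) = 15; P = 15/91; answer 15/91
Part III: Y2 = 15/91; threaded value p + q = 106; m = -22; f(2) = -1*(-17) - 2*(-22) = 61; iterating: f(2)=61, f(3)=-27, f(4)=-95, f(5)=149, f(6)=41, f(7)=-339, f(8)=257, f(9)=421, f(10)=-935, f(11)=93, f(12)=1777, f(13)=-1963, f(14)=-1591, f(15)=5517; answer 5517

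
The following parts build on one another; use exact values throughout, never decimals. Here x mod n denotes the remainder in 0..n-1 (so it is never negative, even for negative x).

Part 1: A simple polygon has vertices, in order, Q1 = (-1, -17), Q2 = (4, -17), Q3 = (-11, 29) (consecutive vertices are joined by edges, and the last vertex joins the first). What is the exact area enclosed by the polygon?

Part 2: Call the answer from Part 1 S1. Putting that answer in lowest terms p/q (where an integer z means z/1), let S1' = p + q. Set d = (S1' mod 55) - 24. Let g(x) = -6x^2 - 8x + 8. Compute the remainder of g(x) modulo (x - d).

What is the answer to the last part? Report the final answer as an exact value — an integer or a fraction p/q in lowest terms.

-1792

Part 1: cross terms: (-1*-17 - 4*-17)=85, (4*29 - -11*-17)=-71, (-11*-17 - -1*29)=216; twice the area = |230| = 230; area = 115; answer 115
Part 2: S1 = 115; threaded value p + q = 116; d = -18; remainder = value at the root: -6*(-18)^2 - 8*(-18)^1 + 8 = (-1944) + (144) + (8) = -1792; answer -1792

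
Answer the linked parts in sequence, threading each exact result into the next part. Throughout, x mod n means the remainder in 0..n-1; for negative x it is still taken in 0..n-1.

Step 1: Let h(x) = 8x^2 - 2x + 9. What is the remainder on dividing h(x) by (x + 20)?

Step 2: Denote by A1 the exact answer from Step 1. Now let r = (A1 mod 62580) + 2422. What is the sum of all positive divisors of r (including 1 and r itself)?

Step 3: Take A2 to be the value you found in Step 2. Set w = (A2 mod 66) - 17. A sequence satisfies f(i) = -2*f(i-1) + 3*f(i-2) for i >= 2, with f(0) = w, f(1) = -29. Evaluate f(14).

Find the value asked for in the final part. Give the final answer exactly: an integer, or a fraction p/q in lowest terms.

Step 1: remainder = value at the root: 8*(-20)^2 - 2*(-20)^1 + 9 = (3200) + (40) + (9) = 3249; answer 3249
Step 2: A1 = 3249; r = 5671; 5671 = 53 * 107; sigma = (1 + 53) * (1 + 107) = 54 * 108 = 5832; answer 5832
Step 3: A2 = 5832; w = 7; f(2) = -2*(-29) + 3*(7) = 79; iterating: f(2)=79, f(3)=-245, f(4)=727, f(5)=-2189, f(6)=6559, f(7)=-19685, f(8)=59047, f(9)=-177149, f(10)=531439, f(11)=-1594325, f(12)=4782967, f(13)=-14348909, f(14)=43046719; answer 43046719

43046719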